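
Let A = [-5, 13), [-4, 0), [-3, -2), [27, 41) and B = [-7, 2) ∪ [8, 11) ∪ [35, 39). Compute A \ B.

A, merged: [-5, 13), [27, 41).
[-5, 13) minus B → [2, 8), [11, 13).
[27, 41) minus B → [27, 35), [39, 41).

[2, 8) ∪ [11, 13) ∪ [27, 35) ∪ [39, 41)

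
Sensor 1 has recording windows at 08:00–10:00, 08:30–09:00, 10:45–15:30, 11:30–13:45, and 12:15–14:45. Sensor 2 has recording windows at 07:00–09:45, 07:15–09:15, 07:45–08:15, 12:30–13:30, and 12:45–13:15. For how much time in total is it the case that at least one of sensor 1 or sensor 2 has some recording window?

7 h 45 min

A, merged: 08:00–10:00, 10:45–15:30.
B, merged: 07:00–09:45, 12:30–13:30.
A ∪ B = 07:00–10:00, 10:45–15:30.
Total: 3 h + 4 h 45 min = 7 h 45 min.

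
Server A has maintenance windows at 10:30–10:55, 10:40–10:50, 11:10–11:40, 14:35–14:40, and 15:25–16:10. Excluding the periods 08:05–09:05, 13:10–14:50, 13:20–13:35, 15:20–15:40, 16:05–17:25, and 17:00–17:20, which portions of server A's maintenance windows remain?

First set merges to 10:30-10:55, 11:10-11:40, 14:35-14:40, 15:25-16:10.
Second set merges to 08:05-09:05, 13:10-14:50, 15:20-15:40, 16:05-17:25.
10:30-10:55 is untouched.
11:10-11:40 is untouched.
14:35-14:40 lies entirely inside B → drops out.
15:25-16:10 with B removed leaves 15:40-16:05.

10:30-10:55, 11:10-11:40, 15:40-16:05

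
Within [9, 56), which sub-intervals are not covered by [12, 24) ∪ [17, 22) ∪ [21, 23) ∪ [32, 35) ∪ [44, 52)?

The merged coverage is [12, 24), [32, 35), [44, 52).
Uncovered inside [9, 56): [9, 12), [24, 32), [35, 44), [52, 56).

[9, 12) ∪ [24, 32) ∪ [35, 44) ∪ [52, 56)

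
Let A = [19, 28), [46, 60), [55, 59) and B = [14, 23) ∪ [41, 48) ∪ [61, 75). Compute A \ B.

[23, 28) ∪ [48, 60)

First set merges to [19, 28), [46, 60).
[19, 28) with B removed leaves [23, 28).
[46, 60) with B removed leaves [48, 60).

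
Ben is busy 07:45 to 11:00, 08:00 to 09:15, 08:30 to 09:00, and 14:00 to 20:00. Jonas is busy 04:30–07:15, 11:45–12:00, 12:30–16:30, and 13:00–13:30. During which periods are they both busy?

A, merged: 07:45–11:00, 14:00–20:00.
B, merged: 04:30–07:15, 11:45–12:00, 12:30–16:30.
07:45–11:00: no overlap with the second set.
14:00–20:00 meets the second set on 14:00–16:30.

14:00–16:30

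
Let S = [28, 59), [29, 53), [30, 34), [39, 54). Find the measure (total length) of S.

Merged: [28, 59).
Length: 31.

31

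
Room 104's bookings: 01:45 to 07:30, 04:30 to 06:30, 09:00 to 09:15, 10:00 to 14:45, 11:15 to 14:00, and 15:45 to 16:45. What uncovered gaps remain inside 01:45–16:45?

07:30–09:00, 09:15–10:00, 14:45–15:45

After merging, the occupied span is 01:45–07:30, 09:00–09:15, 10:00–14:45, 15:45–16:45.
Gaps within 01:45–16:45: 07:30–09:00, 09:15–10:00, 14:45–15:45.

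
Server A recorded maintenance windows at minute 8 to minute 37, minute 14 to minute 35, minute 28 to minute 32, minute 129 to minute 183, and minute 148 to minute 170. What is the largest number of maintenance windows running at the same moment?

3

At minute 28, 3 of the intervals are simultaneously active.
No point has more.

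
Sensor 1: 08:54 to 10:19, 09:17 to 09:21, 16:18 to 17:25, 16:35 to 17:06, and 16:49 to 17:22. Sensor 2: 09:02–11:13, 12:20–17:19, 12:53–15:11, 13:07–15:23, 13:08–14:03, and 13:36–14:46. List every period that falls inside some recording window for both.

09:02–10:19, 16:18–17:19

First set merges to 08:54–10:19, 16:18–17:25.
Second set merges to 09:02–11:13, 12:20–17:19.
08:54–10:19 meets the second set on 09:02–10:19.
16:18–17:25 meets the second set on 16:18–17:19.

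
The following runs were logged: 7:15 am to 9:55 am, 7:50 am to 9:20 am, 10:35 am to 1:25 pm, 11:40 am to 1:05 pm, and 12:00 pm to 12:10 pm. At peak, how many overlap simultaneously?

Walk the sorted start/end points keeping a running depth.
The depth first hits 3 at 12:00 pm.

3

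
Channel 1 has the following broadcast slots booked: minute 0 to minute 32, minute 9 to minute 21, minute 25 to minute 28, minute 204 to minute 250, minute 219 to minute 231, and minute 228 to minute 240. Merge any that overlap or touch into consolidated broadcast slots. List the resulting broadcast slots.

minute 0 to minute 32, minute 204 to minute 250

minute 9 to minute 21 overlaps/touches minute 0 to minute 32 → extend to minute 0 to minute 32.
minute 25 to minute 28 overlaps/touches minute 0 to minute 32 → extend to minute 0 to minute 32.
minute 204 to minute 250 is disjoint → start new block.
minute 219 to minute 231 overlaps/touches minute 204 to minute 250 → extend to minute 204 to minute 250.
minute 228 to minute 240 overlaps/touches minute 204 to minute 250 → extend to minute 204 to minute 250.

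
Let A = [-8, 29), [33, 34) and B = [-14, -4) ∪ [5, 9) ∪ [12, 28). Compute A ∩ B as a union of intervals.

[-8, -4) ∪ [5, 9) ∪ [12, 28)

[-8, 29) meets the second set on [-8, -4), [5, 9), [12, 28).
[33, 34): no overlap with the second set.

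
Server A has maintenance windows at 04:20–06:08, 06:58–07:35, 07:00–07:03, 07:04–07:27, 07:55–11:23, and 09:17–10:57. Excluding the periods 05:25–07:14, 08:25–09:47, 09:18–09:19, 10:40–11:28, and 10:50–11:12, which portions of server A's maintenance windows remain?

04:20-05:25, 07:14-07:35, 07:55-08:25, 09:47-10:40

A, merged: 04:20-06:08, 06:58-07:35, 07:55-11:23.
B, merged: 05:25-07:14, 08:25-09:47, 10:40-11:28.
04:20-06:08 with B removed leaves 04:20-05:25.
06:58-07:35 with B removed leaves 07:14-07:35.
07:55-11:23 with B removed leaves 07:55-08:25, 09:47-10:40.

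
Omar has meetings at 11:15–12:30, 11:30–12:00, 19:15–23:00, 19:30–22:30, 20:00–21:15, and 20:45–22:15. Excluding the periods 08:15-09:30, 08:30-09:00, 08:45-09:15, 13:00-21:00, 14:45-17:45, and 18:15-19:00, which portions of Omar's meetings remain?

11:15–12:30, 21:00–23:00

A, merged: 11:15–12:30, 19:15–23:00.
B, merged: 08:15–09:30, 13:00–21:00.
11:15–12:30 is untouched.
19:15–23:00 with B removed leaves 21:00–23:00.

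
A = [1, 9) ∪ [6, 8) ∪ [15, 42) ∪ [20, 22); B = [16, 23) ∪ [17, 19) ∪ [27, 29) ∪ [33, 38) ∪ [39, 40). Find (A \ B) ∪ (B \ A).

A, merged: [1, 9), [15, 42).
B, merged: [16, 23), [27, 29), [33, 38), [39, 40).
A \ B = [1, 9), [15, 16), [23, 27), [29, 33), [38, 39), [40, 42).
B \ A = none.
Union of the two gives the symmetric difference.

[1, 9) ∪ [15, 16) ∪ [23, 27) ∪ [29, 33) ∪ [38, 39) ∪ [40, 42)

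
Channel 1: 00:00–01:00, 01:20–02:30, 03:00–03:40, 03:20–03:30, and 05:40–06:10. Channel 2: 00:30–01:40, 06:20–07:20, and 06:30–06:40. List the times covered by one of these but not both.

00:00–00:30, 01:00–01:20, 01:40–02:30, 03:00–03:40, 05:40–06:10, 06:20–07:20

A, merged: 00:00–01:00, 01:20–02:30, 03:00–03:40, 05:40–06:10.
B, merged: 00:30–01:40, 06:20–07:20.
Only in the first: 00:00–00:30, 01:40–02:30, 03:00–03:40, 05:40–06:10.
Only in the second: 01:00–01:20, 06:20–07:20.
Together these are the periods covered by exactly one.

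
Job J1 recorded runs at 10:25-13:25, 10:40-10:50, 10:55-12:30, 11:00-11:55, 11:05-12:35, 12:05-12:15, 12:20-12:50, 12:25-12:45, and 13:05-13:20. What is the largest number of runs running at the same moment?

Sweep endpoints in order; track running count of active intervals.
Peak of 5 reached at 12:25.

5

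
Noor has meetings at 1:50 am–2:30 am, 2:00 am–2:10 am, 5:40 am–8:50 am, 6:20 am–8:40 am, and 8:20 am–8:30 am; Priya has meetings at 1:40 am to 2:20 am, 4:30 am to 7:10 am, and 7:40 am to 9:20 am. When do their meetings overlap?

A, merged: 1:50 am–2:30 am, 5:40 am–8:50 am.
1:50 am–2:30 am ∩ B → 1:50 am–2:20 am.
5:40 am–8:50 am ∩ B → 5:40 am–7:10 am, 7:40 am–8:50 am.

1:50 am–2:20 am, 5:40 am–7:10 am, 7:40 am–8:50 am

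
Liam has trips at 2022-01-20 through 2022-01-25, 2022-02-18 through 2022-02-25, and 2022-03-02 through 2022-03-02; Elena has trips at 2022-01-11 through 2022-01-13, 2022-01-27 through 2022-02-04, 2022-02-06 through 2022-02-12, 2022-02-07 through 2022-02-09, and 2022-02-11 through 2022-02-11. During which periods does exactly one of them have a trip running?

B, merged: 2022-01-11 through 2022-01-13, 2022-01-27 through 2022-02-04, 2022-02-06 through 2022-02-12.
A but not B: 2022-01-20 through 2022-01-25, 2022-02-18 through 2022-02-25, 2022-03-02 through 2022-03-02.
B but not A: 2022-01-11 through 2022-01-13, 2022-01-27 through 2022-02-04, 2022-02-06 through 2022-02-12.
Combining gives A △ B.

2022-01-11 through 2022-01-13, 2022-01-20 through 2022-01-25, 2022-01-27 through 2022-02-04, 2022-02-06 through 2022-02-12, 2022-02-18 through 2022-02-25, 2022-03-02 through 2022-03-02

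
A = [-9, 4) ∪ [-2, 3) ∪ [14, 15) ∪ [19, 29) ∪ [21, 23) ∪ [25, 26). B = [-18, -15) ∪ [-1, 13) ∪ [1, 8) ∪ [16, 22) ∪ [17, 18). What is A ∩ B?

[-1, 4) ∪ [19, 22)

A, merged: [-9, 4), [14, 15), [19, 29).
B, merged: [-18, -15), [-1, 13), [16, 22).
[-9, 4) overlaps B on [-1, 4).
[14, 15) falls entirely outside B.
[19, 29) overlaps B on [19, 22).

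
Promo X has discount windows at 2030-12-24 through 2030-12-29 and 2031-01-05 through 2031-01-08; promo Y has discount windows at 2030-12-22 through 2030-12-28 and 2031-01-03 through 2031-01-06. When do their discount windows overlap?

2030-12-24 through 2030-12-28, 2031-01-05 through 2031-01-06

2030-12-24 through 2030-12-29 meets the second set on 2030-12-24 through 2030-12-28.
2031-01-05 through 2031-01-08 meets the second set on 2031-01-05 through 2031-01-06.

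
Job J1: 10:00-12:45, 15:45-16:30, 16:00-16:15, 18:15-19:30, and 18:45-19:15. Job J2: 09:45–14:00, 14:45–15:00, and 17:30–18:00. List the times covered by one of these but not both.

Merge the first list: 10:00–12:45, 15:45–16:30, 18:15–19:30.
A \ B = 15:45–16:30, 18:15–19:30.
B \ A = 09:45–10:00, 12:45–14:00, 14:45–15:00, 17:30–18:00.
Union of the two gives the symmetric difference.

09:45–10:00, 12:45–14:00, 14:45–15:00, 15:45–16:30, 17:30–18:00, 18:15–19:30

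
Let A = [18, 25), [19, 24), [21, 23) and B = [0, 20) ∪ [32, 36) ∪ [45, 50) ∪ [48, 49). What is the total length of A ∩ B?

Merge the first list: [18, 25).
Merge the second list: [0, 20), [32, 36), [45, 50).
A ∩ B = [18, 20).
Total: 2.

2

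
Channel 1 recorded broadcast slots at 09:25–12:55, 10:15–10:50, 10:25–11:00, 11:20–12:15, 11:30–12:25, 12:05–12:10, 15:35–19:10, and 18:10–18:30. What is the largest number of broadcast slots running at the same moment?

4

Sweep endpoints in order; track running count of active intervals.
Peak of 4 reached at 12:05.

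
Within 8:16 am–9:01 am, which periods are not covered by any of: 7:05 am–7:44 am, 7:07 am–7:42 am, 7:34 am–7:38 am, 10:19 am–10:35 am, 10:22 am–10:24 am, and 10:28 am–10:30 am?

After merging, the occupied span is 7:05 am–7:44 am, 10:19 am–10:35 am.
Gaps within 8:16 am–9:01 am: 8:16 am–9:01 am.

8:16 am–9:01 am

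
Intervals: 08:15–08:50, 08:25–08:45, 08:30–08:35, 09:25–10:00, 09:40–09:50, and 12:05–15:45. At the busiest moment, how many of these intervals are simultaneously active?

Walk the sorted start/end points keeping a running depth.
The depth first hits 3 at 08:30.

3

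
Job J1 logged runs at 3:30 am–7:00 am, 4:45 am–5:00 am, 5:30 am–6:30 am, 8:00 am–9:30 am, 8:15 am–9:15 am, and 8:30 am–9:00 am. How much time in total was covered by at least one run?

5 h

Merged: 3:30 am-7:00 am, 8:00 am-9:30 am.
Lengths: 3 h 30 min + 1 h 30 min = 5 h.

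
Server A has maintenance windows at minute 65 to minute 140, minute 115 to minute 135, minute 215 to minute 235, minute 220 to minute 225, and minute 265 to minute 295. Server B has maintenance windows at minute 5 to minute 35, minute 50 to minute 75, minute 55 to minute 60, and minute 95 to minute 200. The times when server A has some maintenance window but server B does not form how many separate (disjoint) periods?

A, merged: minute 65 to minute 140, minute 215 to minute 235, minute 265 to minute 295.
B, merged: minute 5 to minute 35, minute 50 to minute 75, minute 95 to minute 200.
A \ B = minute 75 to minute 95, minute 215 to minute 235, minute 265 to minute 295.
That is 3 disjoint pieces.

3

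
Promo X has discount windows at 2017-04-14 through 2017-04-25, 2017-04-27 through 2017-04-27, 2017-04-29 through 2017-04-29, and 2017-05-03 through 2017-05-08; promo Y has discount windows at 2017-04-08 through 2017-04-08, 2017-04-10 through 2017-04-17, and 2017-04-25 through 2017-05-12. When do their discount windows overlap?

2017-04-14 through 2017-04-25 meets the second set on 2017-04-14 through 2017-04-17, 2017-04-25 through 2017-04-25.
2017-04-27 through 2017-04-27 meets the second set on 2017-04-27 through 2017-04-27.
2017-04-29 through 2017-04-29 meets the second set on 2017-04-29 through 2017-04-29.
2017-05-03 through 2017-05-08 meets the second set on 2017-05-03 through 2017-05-08.

2017-04-14 through 2017-04-17, 2017-04-25 through 2017-04-25, 2017-04-27 through 2017-04-27, 2017-04-29 through 2017-04-29, 2017-05-03 through 2017-05-08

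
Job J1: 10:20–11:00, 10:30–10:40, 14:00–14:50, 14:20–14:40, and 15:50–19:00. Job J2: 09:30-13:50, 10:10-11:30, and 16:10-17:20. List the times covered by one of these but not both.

Merge the first list: 10:20-11:00, 14:00-14:50, 15:50-19:00.
Merge the second list: 09:30-13:50, 16:10-17:20.
A but not B: 14:00-14:50, 15:50-16:10, 17:20-19:00.
B but not A: 09:30-10:20, 11:00-13:50.
Combining gives A △ B.

09:30-10:20, 11:00-13:50, 14:00-14:50, 15:50-16:10, 17:20-19:00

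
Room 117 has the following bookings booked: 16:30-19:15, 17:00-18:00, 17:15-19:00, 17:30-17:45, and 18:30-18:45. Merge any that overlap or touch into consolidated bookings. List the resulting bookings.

17:00–18:00 overlaps/touches 16:30–19:15 → extend to 16:30–19:15.
17:15–19:00 overlaps/touches 16:30–19:15 → extend to 16:30–19:15.
17:30–17:45 overlaps/touches 16:30–19:15 → extend to 16:30–19:15.
18:30–18:45 overlaps/touches 16:30–19:15 → extend to 16:30–19:15.

16:30–19:15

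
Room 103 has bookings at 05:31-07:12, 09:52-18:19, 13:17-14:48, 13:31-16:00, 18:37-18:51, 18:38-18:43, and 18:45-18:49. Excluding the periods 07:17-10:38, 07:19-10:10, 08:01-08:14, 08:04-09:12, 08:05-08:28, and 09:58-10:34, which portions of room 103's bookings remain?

Merge the first list: 05:31-07:12, 09:52-18:19, 18:37-18:51.
Merge the second list: 07:17-10:38.
05:31-07:12 is untouched.
09:52-18:19 with B removed leaves 10:38-18:19.
18:37-18:51 is untouched.

05:31-07:12, 10:38-18:19, 18:37-18:51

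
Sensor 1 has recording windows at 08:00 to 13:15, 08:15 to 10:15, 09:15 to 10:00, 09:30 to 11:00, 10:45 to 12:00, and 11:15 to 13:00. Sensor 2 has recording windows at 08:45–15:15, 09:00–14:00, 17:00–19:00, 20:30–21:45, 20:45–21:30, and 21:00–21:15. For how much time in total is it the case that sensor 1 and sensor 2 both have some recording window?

4 h 30 min

First set merges to 08:00-13:15.
Second set merges to 08:45-15:15, 17:00-19:00, 20:30-21:45.
A ∩ B = 08:45-13:15.
Total: 4 h 30 min.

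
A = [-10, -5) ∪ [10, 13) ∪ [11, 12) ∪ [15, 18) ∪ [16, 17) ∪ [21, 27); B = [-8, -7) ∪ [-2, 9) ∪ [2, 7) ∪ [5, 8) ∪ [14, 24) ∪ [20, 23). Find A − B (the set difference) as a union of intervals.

A, merged: [-10, -5), [10, 13), [15, 18), [21, 27).
B, merged: [-8, -7), [-2, 9), [14, 24).
[-10, -5) \ B = [-10, -8), [-7, -5).
[10, 13): nothing removed.
[15, 18): entirely removed.
[21, 27) \ B = [24, 27).

[-10, -8) ∪ [-7, -5) ∪ [10, 13) ∪ [24, 27)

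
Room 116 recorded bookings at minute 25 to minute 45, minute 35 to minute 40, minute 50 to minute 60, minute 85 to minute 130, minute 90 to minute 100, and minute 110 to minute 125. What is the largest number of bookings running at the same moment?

2

Walk the sorted start/end points keeping a running depth.
The depth first hits 2 at minute 35.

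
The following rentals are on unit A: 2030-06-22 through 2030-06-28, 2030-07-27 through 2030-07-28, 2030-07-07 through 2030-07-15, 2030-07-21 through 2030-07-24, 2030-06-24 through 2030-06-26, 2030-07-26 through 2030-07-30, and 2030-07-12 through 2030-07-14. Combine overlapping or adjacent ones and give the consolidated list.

Sort by start: 2030-06-22 through 2030-06-28, 2030-06-24 through 2030-06-26, 2030-07-07 through 2030-07-15, 2030-07-12 through 2030-07-14, 2030-07-21 through 2030-07-24, 2030-07-26 through 2030-07-30, 2030-07-27 through 2030-07-28.
2030-06-24 through 2030-06-26 overlaps/touches 2030-06-22 through 2030-06-28 → extend to 2030-06-22 through 2030-06-28.
2030-07-07 through 2030-07-15 is disjoint → start new block.
2030-07-12 through 2030-07-14 overlaps/touches 2030-07-07 through 2030-07-15 → extend to 2030-07-07 through 2030-07-15.
2030-07-21 through 2030-07-24 is disjoint → start new block.
2030-07-26 through 2030-07-30 is disjoint → start new block.
2030-07-27 through 2030-07-28 overlaps/touches 2030-07-26 through 2030-07-30 → extend to 2030-07-26 through 2030-07-30.

2030-06-22 through 2030-06-28, 2030-07-07 through 2030-07-15, 2030-07-21 through 2030-07-24, 2030-07-26 through 2030-07-30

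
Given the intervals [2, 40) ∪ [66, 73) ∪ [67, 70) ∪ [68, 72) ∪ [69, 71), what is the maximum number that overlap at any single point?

At 69, 4 of the intervals are simultaneously active.
No point has more.

4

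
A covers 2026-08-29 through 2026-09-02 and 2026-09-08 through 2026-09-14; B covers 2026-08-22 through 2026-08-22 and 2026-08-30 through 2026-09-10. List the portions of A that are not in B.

2026-08-29 through 2026-08-29, 2026-09-11 through 2026-09-14

2026-08-29 through 2026-09-02 \ B = 2026-08-29 through 2026-08-29.
2026-09-08 through 2026-09-14 \ B = 2026-09-11 through 2026-09-14.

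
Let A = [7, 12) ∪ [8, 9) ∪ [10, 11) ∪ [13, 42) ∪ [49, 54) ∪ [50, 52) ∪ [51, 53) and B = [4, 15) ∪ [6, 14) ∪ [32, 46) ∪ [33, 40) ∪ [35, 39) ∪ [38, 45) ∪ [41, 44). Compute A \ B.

[15, 32) ∪ [49, 54)

Merge the first list: [7, 12), [13, 42), [49, 54).
Merge the second list: [4, 15), [32, 46).
[7, 12) lies entirely inside B → drops out.
[13, 42) with B removed leaves [15, 32).
[49, 54) is untouched.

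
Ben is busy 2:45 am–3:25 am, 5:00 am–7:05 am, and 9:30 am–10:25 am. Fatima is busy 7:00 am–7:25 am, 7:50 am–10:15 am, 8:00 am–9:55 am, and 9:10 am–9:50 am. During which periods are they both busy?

Merge the second list: 7:00 am–7:25 am, 7:50 am–10:15 am.
2:45 am–3:25 am falls entirely outside B.
5:00 am–7:05 am overlaps B on 7:00 am–7:05 am.
9:30 am–10:25 am overlaps B on 9:30 am–10:15 am.

7:00 am–7:05 am, 9:30 am–10:15 am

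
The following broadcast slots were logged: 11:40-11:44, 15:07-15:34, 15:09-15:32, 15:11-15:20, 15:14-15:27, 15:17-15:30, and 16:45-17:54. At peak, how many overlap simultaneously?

Sweep endpoints in order; track running count of active intervals.
Peak of 5 reached at 15:17.

5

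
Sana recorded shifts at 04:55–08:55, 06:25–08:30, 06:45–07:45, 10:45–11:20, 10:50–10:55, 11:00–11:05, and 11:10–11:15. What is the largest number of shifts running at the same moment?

At 06:45, 3 of the intervals are simultaneously active.
No point has more.

3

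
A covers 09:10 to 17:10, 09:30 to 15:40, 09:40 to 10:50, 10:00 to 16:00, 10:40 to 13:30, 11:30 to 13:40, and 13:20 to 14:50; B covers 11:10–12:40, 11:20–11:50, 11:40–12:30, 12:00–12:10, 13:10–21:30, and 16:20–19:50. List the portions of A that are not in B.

09:10–11:10, 12:40–13:10

Merge the first list: 09:10–17:10.
Merge the second list: 11:10–12:40, 13:10–21:30.
09:10–17:10 minus B → 09:10–11:10, 12:40–13:10.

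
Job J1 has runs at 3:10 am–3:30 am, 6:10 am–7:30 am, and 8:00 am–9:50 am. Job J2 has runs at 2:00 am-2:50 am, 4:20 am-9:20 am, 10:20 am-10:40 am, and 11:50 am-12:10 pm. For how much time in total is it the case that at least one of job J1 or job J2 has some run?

A ∪ B = 2:00 am–2:50 am, 3:10 am–3:30 am, 4:20 am–9:50 am, 10:20 am–10:40 am, 11:50 am–12:10 pm.
Total: 50 min + 20 min + 5 h 30 min + 20 min + 20 min = 7 h 20 min.

7 h 20 min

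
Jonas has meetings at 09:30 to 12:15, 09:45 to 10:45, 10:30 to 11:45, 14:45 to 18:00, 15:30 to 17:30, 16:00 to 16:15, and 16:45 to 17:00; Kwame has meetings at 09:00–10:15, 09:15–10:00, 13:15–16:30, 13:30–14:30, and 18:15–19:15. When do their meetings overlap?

09:30–10:15, 14:45–16:30

A, merged: 09:30–12:15, 14:45–18:00.
B, merged: 09:00–10:15, 13:15–16:30, 18:15–19:15.
09:30–12:15 meets the second set on 09:30–10:15.
14:45–18:00 meets the second set on 14:45–16:30.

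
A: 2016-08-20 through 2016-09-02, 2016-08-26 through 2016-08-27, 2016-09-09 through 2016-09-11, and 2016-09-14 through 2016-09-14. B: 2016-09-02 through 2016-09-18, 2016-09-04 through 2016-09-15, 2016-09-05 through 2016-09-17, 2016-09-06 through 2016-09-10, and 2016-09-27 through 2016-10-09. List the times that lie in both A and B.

2016-09-02 through 2016-09-02, 2016-09-09 through 2016-09-11, 2016-09-14 through 2016-09-14

Merge the first list: 2016-08-20 through 2016-09-02, 2016-09-09 through 2016-09-11, 2016-09-14 through 2016-09-14.
Merge the second list: 2016-09-02 through 2016-09-18, 2016-09-27 through 2016-10-09.
2016-08-20 through 2016-09-02 ∩ B → 2016-09-02 through 2016-09-02.
2016-09-09 through 2016-09-11 ∩ B → 2016-09-09 through 2016-09-11.
2016-09-14 through 2016-09-14 ∩ B → 2016-09-14 through 2016-09-14.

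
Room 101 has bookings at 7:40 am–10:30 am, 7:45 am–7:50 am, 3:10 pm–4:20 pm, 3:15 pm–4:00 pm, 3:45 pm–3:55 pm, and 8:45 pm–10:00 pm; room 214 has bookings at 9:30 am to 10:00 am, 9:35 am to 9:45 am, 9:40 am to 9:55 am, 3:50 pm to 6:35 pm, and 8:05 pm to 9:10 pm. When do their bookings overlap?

A, merged: 7:40 am–10:30 am, 3:10 pm–4:20 pm, 8:45 pm–10:00 pm.
B, merged: 9:30 am–10:00 am, 3:50 pm–6:35 pm, 8:05 pm–9:10 pm.
7:40 am–10:30 am meets the second set on 9:30 am–10:00 am.
3:10 pm–4:20 pm meets the second set on 3:50 pm–4:20 pm.
8:45 pm–10:00 pm meets the second set on 8:45 pm–9:10 pm.

9:30 am–10:00 am, 3:50 pm–4:20 pm, 8:45 pm–9:10 pm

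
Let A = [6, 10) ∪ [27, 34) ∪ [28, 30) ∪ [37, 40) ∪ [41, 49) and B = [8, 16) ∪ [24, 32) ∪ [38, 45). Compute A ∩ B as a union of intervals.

First set merges to [6, 10), [27, 34), [37, 40), [41, 49).
[6, 10) meets the second set on [8, 10).
[27, 34) meets the second set on [27, 32).
[37, 40) meets the second set on [38, 40).
[41, 49) meets the second set on [41, 45).

[8, 10) ∪ [27, 32) ∪ [38, 40) ∪ [41, 45)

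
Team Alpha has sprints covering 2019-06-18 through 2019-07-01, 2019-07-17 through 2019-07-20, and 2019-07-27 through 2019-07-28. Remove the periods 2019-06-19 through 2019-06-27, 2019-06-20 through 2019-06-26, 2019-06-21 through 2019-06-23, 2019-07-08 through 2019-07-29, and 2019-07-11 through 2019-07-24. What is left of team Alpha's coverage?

Second set merges to 2019-06-19 through 2019-06-27, 2019-07-08 through 2019-07-29.
2019-06-18 through 2019-07-01 \ B = 2019-06-18 through 2019-06-18, 2019-06-28 through 2019-07-01.
2019-07-17 through 2019-07-20: entirely removed.
2019-07-27 through 2019-07-28: entirely removed.

2019-06-18 through 2019-06-18, 2019-06-28 through 2019-07-01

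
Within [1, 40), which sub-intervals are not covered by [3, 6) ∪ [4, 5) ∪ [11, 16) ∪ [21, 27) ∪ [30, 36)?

Covered (merged): [3, 6), [11, 16), [21, 27), [30, 36).
Gaps within [1, 40): [1, 3), [6, 11), [16, 21), [27, 30), [36, 40).

[1, 3) ∪ [6, 11) ∪ [16, 21) ∪ [27, 30) ∪ [36, 40)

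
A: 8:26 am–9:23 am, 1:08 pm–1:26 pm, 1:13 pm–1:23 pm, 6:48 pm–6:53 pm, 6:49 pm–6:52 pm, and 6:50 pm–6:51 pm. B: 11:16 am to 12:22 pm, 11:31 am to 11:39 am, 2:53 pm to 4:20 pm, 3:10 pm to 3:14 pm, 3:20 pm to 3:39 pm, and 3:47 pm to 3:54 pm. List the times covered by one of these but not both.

8:26 am-9:23 am, 11:16 am-12:22 pm, 1:08 pm-1:26 pm, 2:53 pm-4:20 pm, 6:48 pm-6:53 pm

First set merges to 8:26 am-9:23 am, 1:08 pm-1:26 pm, 6:48 pm-6:53 pm.
Second set merges to 11:16 am-12:22 pm, 2:53 pm-4:20 pm.
A but not B: 8:26 am-9:23 am, 1:08 pm-1:26 pm, 6:48 pm-6:53 pm.
B but not A: 11:16 am-12:22 pm, 2:53 pm-4:20 pm.
Combining gives A △ B.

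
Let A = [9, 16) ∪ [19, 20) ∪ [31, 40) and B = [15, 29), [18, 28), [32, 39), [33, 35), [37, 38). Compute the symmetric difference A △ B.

[9, 15) ∪ [16, 19) ∪ [20, 29) ∪ [31, 32) ∪ [39, 40)

B, merged: [15, 29), [32, 39).
A \ B = [9, 15), [31, 32), [39, 40).
B \ A = [16, 19), [20, 29).
Union of the two gives the symmetric difference.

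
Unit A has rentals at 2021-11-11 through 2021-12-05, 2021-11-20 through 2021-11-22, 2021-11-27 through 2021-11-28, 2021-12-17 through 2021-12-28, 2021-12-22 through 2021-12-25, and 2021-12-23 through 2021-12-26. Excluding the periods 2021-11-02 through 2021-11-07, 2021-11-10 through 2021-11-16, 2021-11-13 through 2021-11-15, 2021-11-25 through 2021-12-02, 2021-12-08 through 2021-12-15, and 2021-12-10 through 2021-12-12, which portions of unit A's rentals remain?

A, merged: 2021-11-11 through 2021-12-05, 2021-12-17 through 2021-12-28.
B, merged: 2021-11-02 through 2021-11-07, 2021-11-10 through 2021-11-16, 2021-11-25 through 2021-12-02, 2021-12-08 through 2021-12-15.
2021-11-11 through 2021-12-05 minus B → 2021-11-17 through 2021-11-24, 2021-12-03 through 2021-12-05.
2021-12-17 through 2021-12-28: no B overlap → unchanged.

2021-11-17 through 2021-11-24, 2021-12-03 through 2021-12-05, 2021-12-17 through 2021-12-28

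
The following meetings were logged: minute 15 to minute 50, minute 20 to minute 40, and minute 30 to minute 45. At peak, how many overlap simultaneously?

Sweep endpoints in order; track running count of active intervals.
Peak of 3 reached at minute 30.

3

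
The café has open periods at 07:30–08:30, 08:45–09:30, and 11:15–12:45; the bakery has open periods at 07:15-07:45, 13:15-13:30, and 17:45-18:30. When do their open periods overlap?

07:30-08:30 meets the second set on 07:30-07:45.
08:45-09:30: no overlap with the second set.
11:15-12:45: no overlap with the second set.

07:30-07:45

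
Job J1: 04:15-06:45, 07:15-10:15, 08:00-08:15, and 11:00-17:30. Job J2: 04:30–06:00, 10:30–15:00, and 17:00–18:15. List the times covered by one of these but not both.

04:15–04:30, 06:00–06:45, 07:15–10:15, 10:30–11:00, 15:00–17:00, 17:30–18:15

Merge the first list: 04:15–06:45, 07:15–10:15, 11:00–17:30.
Only in the first: 04:15–04:30, 06:00–06:45, 07:15–10:15, 15:00–17:00.
Only in the second: 10:30–11:00, 17:30–18:15.
Together these are the periods covered by exactly one.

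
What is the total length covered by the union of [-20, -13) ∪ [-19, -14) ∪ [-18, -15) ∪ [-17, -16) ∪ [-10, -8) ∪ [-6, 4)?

Merged: [-20, -13), [-10, -8), [-6, 4).
Lengths: 7 + 2 + 10 = 19.

19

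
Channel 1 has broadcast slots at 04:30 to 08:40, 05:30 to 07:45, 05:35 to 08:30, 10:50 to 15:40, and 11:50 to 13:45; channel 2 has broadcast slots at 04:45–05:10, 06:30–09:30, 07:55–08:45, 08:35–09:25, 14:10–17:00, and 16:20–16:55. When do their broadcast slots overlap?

First set merges to 04:30-08:40, 10:50-15:40.
Second set merges to 04:45-05:10, 06:30-09:30, 14:10-17:00.
04:30-08:40 ∩ B → 04:45-05:10, 06:30-08:40.
10:50-15:40 ∩ B → 14:10-15:40.

04:45-05:10, 06:30-08:40, 14:10-15:40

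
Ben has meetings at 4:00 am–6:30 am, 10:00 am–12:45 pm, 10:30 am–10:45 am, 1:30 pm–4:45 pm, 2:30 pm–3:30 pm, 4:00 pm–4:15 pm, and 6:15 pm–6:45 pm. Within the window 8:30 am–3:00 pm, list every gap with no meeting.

8:30 am–10:00 am, 12:45 pm–1:30 pm

Covered (merged): 4:00 am–6:30 am, 10:00 am–12:45 pm, 1:30 pm–4:45 pm, 6:15 pm–6:45 pm.
Complement within 8:30 am–3:00 pm: 8:30 am–10:00 am, 12:45 pm–1:30 pm.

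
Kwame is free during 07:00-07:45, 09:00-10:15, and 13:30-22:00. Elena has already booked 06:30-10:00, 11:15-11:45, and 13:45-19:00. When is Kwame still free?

10:00–10:15, 13:30–13:45, 19:00–22:00

07:00–07:45: entirely removed.
09:00–10:15 \ B = 10:00–10:15.
13:30–22:00 \ B = 13:30–13:45, 19:00–22:00.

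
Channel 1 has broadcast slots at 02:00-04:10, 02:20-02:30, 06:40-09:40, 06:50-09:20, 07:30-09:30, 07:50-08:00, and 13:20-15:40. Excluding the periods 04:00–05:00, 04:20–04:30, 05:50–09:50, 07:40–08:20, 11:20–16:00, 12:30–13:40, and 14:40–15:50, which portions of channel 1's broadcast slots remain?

02:00-04:00

A, merged: 02:00-04:10, 06:40-09:40, 13:20-15:40.
B, merged: 04:00-05:00, 05:50-09:50, 11:20-16:00.
02:00-04:10 with B removed leaves 02:00-04:00.
06:40-09:40 lies entirely inside B → drops out.
13:20-15:40 lies entirely inside B → drops out.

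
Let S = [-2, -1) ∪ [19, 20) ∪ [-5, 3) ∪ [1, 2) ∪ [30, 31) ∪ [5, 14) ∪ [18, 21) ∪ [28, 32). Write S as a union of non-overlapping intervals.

[-5, 3) ∪ [5, 14) ∪ [18, 21) ∪ [28, 32)

Sort by start: [-5, 3), [-2, -1), [1, 2), [5, 14), [18, 21), [19, 20), [28, 32), [30, 31).
[-2, -1) overlaps/touches [-5, 3) → extend to [-5, 3).
[1, 2) overlaps/touches [-5, 3) → extend to [-5, 3).
[5, 14) is disjoint → start new block.
[18, 21) is disjoint → start new block.
[19, 20) overlaps/touches [18, 21) → extend to [18, 21).
[28, 32) is disjoint → start new block.
[30, 31) overlaps/touches [28, 32) → extend to [28, 32).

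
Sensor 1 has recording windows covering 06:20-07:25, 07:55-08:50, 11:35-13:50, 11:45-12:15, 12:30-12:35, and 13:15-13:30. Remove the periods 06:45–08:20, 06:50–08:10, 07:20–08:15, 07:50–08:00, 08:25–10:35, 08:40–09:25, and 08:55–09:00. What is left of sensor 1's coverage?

06:20-06:45, 08:20-08:25, 11:35-13:50

First set merges to 06:20-07:25, 07:55-08:50, 11:35-13:50.
Second set merges to 06:45-08:20, 08:25-10:35.
06:20-07:25 with B removed leaves 06:20-06:45.
07:55-08:50 with B removed leaves 08:20-08:25.
11:35-13:50 is untouched.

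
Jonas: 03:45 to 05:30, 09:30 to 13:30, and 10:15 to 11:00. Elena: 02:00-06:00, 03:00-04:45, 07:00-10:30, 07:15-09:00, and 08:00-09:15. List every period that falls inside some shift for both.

03:45–05:30, 09:30–10:30

A, merged: 03:45–05:30, 09:30–13:30.
B, merged: 02:00–06:00, 07:00–10:30.
03:45–05:30 overlaps B on 03:45–05:30.
09:30–13:30 overlaps B on 09:30–10:30.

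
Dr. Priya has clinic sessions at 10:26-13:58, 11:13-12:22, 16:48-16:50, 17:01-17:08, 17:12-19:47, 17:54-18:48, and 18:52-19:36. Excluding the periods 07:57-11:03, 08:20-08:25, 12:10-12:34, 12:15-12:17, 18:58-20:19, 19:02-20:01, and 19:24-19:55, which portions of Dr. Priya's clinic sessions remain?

11:03–12:10, 12:34–13:58, 16:48–16:50, 17:01–17:08, 17:12–18:58

A, merged: 10:26–13:58, 16:48–16:50, 17:01–17:08, 17:12–19:47.
B, merged: 07:57–11:03, 12:10–12:34, 18:58–20:19.
10:26–13:58 minus B → 11:03–12:10, 12:34–13:58.
16:48–16:50: no B overlap → unchanged.
17:01–17:08: no B overlap → unchanged.
17:12–19:47 minus B → 17:12–18:58.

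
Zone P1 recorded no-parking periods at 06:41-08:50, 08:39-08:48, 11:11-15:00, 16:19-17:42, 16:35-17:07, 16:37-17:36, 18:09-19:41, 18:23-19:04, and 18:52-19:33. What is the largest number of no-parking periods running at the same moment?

Walk the sorted start/end points keeping a running depth.
The depth first hits 3 at 16:37.

3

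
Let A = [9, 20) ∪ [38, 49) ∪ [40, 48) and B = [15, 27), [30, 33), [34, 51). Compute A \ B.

[9, 15)

First set merges to [9, 20), [38, 49).
[9, 20) with B removed leaves [9, 15).
[38, 49) lies entirely inside B → drops out.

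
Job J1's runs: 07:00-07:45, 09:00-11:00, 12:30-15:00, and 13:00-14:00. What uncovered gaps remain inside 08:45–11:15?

08:45-09:00, 11:00-11:15

After merging, the occupied span is 07:00-07:45, 09:00-11:00, 12:30-15:00.
Uncovered inside 08:45-11:15: 08:45-09:00, 11:00-11:15.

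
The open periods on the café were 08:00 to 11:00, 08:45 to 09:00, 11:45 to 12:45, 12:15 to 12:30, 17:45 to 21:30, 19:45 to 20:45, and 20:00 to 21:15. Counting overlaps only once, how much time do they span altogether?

7 h 45 min

Merged: 08:00-11:00, 11:45-12:45, 17:45-21:30.
Lengths: 3 h + 1 h + 3 h 45 min = 7 h 45 min.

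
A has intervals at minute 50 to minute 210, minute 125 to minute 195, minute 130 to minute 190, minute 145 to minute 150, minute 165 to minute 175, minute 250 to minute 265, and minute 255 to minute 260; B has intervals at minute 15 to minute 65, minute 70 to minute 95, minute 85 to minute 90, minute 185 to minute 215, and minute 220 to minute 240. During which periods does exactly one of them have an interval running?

Merge the first list: minute 50 to minute 210, minute 250 to minute 265.
Merge the second list: minute 15 to minute 65, minute 70 to minute 95, minute 185 to minute 215, minute 220 to minute 240.
A \ B = minute 65 to minute 70, minute 95 to minute 185, minute 250 to minute 265.
B \ A = minute 15 to minute 50, minute 210 to minute 215, minute 220 to minute 240.
Union of the two gives the symmetric difference.

minute 15 to minute 50, minute 65 to minute 70, minute 95 to minute 185, minute 210 to minute 215, minute 220 to minute 240, minute 250 to minute 265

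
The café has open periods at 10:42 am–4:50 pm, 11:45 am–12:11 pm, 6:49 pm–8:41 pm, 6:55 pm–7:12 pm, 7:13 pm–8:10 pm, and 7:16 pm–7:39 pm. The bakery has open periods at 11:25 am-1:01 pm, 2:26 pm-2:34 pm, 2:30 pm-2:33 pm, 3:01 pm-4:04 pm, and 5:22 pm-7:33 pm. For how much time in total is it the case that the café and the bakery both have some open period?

Merge the first list: 10:42 am-4:50 pm, 6:49 pm-8:41 pm.
Merge the second list: 11:25 am-1:01 pm, 2:26 pm-2:34 pm, 3:01 pm-4:04 pm, 5:22 pm-7:33 pm.
A ∩ B = 11:25 am-1:01 pm, 2:26 pm-2:34 pm, 3:01 pm-4:04 pm, 6:49 pm-7:33 pm.
Total: 1 h 36 min + 8 min + 1 h 3 min + 44 min = 3 h 31 min.

3 h 31 min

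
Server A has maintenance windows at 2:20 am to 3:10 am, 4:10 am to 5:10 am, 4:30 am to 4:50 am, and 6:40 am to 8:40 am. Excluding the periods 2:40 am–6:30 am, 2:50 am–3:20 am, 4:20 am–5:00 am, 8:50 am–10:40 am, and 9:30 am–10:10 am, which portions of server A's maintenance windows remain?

2:20 am-2:40 am, 6:40 am-8:40 am

A, merged: 2:20 am-3:10 am, 4:10 am-5:10 am, 6:40 am-8:40 am.
B, merged: 2:40 am-6:30 am, 8:50 am-10:40 am.
2:20 am-3:10 am minus B → 2:20 am-2:40 am.
4:10 am-5:10 am: fully covered by B → removed.
6:40 am-8:40 am: no B overlap → unchanged.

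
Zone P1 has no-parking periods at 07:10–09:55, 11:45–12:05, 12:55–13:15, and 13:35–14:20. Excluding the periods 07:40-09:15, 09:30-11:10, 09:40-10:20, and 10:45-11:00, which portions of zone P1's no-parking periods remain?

Second set merges to 07:40–09:15, 09:30–11:10.
07:10–09:55 minus B → 07:10–07:40, 09:15–09:30.
11:45–12:05: no B overlap → unchanged.
12:55–13:15: no B overlap → unchanged.
13:35–14:20: no B overlap → unchanged.

07:10–07:40, 09:15–09:30, 11:45–12:05, 12:55–13:15, 13:35–14:20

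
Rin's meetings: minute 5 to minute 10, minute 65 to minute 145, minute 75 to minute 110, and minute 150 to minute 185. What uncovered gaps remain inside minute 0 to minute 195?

minute 0 to minute 5, minute 10 to minute 65, minute 145 to minute 150, minute 185 to minute 195

The merged coverage is minute 5 to minute 10, minute 65 to minute 145, minute 150 to minute 185.
Gaps within minute 0 to minute 195: minute 0 to minute 5, minute 10 to minute 65, minute 145 to minute 150, minute 185 to minute 195.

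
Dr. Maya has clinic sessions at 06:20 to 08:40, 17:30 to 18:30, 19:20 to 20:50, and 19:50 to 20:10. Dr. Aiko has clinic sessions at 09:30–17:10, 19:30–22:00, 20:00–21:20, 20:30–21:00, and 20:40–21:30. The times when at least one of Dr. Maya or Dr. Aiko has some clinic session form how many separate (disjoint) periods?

4

A, merged: 06:20–08:40, 17:30–18:30, 19:20–20:50.
B, merged: 09:30–17:10, 19:30–22:00.
A ∪ B = 06:20–08:40, 09:30–17:10, 17:30–18:30, 19:20–22:00.
That is 4 disjoint pieces.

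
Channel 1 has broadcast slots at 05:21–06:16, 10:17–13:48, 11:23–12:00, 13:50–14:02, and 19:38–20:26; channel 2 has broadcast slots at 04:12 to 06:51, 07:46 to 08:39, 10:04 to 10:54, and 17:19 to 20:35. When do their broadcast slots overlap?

A, merged: 05:21-06:16, 10:17-13:48, 13:50-14:02, 19:38-20:26.
05:21-06:16 meets the second set on 05:21-06:16.
10:17-13:48 meets the second set on 10:17-10:54.
13:50-14:02: no overlap with the second set.
19:38-20:26 meets the second set on 19:38-20:26.

05:21-06:16, 10:17-10:54, 19:38-20:26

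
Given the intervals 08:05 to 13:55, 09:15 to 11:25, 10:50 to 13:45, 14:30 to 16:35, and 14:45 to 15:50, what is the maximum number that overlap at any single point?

At 10:50, 3 of the intervals are simultaneously active.
No point has more.

3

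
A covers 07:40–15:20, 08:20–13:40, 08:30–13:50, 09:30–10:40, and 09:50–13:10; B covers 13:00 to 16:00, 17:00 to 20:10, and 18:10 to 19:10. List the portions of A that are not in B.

A, merged: 07:40–15:20.
B, merged: 13:00–16:00, 17:00–20:10.
07:40–15:20 \ B = 07:40–13:00.

07:40–13:00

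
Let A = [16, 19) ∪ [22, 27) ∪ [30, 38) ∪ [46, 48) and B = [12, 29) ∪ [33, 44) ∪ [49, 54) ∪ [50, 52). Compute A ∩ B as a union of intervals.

[16, 19) ∪ [22, 27) ∪ [33, 38)

Merge the second list: [12, 29), [33, 44), [49, 54).
[16, 19) overlaps B on [16, 19).
[22, 27) overlaps B on [22, 27).
[30, 38) overlaps B on [33, 38).
[46, 48) falls entirely outside B.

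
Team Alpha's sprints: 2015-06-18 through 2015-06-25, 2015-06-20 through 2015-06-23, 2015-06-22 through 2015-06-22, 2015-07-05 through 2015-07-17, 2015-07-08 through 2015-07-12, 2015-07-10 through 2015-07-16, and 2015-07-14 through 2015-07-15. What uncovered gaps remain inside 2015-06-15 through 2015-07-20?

2015-06-15 through 2015-06-17, 2015-06-26 through 2015-07-04, 2015-07-18 through 2015-07-20

After merging, the occupied span is 2015-06-18 through 2015-06-25, 2015-07-05 through 2015-07-17.
Complement within 2015-06-15 through 2015-07-20: 2015-06-15 through 2015-06-17, 2015-06-26 through 2015-07-04, 2015-07-18 through 2015-07-20.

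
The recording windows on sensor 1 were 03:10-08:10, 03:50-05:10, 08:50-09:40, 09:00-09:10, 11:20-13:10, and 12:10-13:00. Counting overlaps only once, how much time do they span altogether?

7 h 40 min

Merged: 03:10-08:10, 08:50-09:40, 11:20-13:10.
Lengths: 5 h + 50 min + 1 h 50 min = 7 h 40 min.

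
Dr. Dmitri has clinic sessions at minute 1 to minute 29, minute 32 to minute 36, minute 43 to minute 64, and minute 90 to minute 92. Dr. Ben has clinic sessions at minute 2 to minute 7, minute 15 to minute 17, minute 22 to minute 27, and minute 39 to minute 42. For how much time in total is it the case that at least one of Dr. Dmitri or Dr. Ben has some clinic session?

A ∪ B = minute 1 to minute 29, minute 32 to minute 36, minute 39 to minute 42, minute 43 to minute 64, minute 90 to minute 92.
Total: 28 minutes + 4 minutes + 3 minutes + 21 minutes + 2 minutes = 58 minutes.

58 minutes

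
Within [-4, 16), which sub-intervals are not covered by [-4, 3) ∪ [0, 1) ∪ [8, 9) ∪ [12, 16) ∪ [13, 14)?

The merged coverage is [-4, 3), [8, 9), [12, 16).
Gaps within [-4, 16): [3, 8), [9, 12).

[3, 8) ∪ [9, 12)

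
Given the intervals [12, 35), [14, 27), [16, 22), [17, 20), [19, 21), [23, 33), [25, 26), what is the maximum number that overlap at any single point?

5

Sweep endpoints in order; track running count of active intervals.
Peak of 5 reached at 19.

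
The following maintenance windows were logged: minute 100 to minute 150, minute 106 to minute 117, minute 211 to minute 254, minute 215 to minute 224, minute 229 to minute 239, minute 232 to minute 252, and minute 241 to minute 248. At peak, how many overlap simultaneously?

3

At minute 232, 3 of the intervals are simultaneously active.
No point has more.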